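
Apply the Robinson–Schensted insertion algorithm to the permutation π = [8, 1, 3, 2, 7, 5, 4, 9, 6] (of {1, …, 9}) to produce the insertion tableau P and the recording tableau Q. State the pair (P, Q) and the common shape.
P = [1, 2, 4, 6] / [3, 5, 9] / [7] / [8];  Q = [1, 3, 5, 8] / [2, 6, 9] / [4] / [7];  common shape = (4, 3, 1, 1)

Row-insert the values π_1, π_2, … into P one at a time, bumping the leftmost entry strictly greater than the inserted value down to the next row. The recording tableau Q records, in position (i, j), the step at which that cell was added to P.
  Insert 8 (step 1): P = [8];  Q = [1]
  Insert 1 (step 2): P = [1] / [8];  Q = [1] / [2]
  Insert 3 (step 3): P = [1, 3] / [8];  Q = [1, 3] / [2]
  Insert 2 (step 4): P = [1, 2] / [3] / [8];  Q = [1, 3] / [2] / [4]
  Insert 7 (step 5): P = [1, 2, 7] / [3] / [8];  Q = [1, 3, 5] / [2] / [4]
  Insert 5 (step 6): P = [1, 2, 5] / [3, 7] / [8];  Q = [1, 3, 5] / [2, 6] / [4]
  Insert 4 (step 7): P = [1, 2, 4] / [3, 5] / [7] / [8];  Q = [1, 3, 5] / [2, 6] / [4] / [7]
  Insert 9 (step 8): P = [1, 2, 4, 9] / [3, 5] / [7] / [8];  Q = [1, 3, 5, 8] / [2, 6] / [4] / [7]
  Insert 6 (step 9): P = [1, 2, 4, 6] / [3, 5, 9] / [7] / [8];  Q = [1, 3, 5, 8] / [2, 6, 9] / [4] / [7]
Final shape: (4, 3, 1, 1).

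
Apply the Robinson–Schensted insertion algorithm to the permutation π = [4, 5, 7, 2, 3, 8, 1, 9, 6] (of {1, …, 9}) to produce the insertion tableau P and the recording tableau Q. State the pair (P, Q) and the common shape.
P = [1, 3, 6, 8, 9] / [2, 5, 7] / [4];  Q = [1, 2, 3, 6, 8] / [4, 5, 9] / [7];  common shape = (5, 3, 1)

Row-insert the values π_1, π_2, … into P one at a time, bumping the leftmost entry strictly greater than the inserted value down to the next row. The recording tableau Q records, in position (i, j), the step at which that cell was added to P.
  Insert 4 (step 1): P = [4];  Q = [1]
  Insert 5 (step 2): P = [4, 5];  Q = [1, 2]
  Insert 7 (step 3): P = [4, 5, 7];  Q = [1, 2, 3]
  Insert 2 (step 4): P = [2, 5, 7] / [4];  Q = [1, 2, 3] / [4]
  Insert 3 (step 5): P = [2, 3, 7] / [4, 5];  Q = [1, 2, 3] / [4, 5]
  Insert 8 (step 6): P = [2, 3, 7, 8] / [4, 5];  Q = [1, 2, 3, 6] / [4, 5]
  Insert 1 (step 7): P = [1, 3, 7, 8] / [2, 5] / [4];  Q = [1, 2, 3, 6] / [4, 5] / [7]
  Insert 9 (step 8): P = [1, 3, 7, 8, 9] / [2, 5] / [4];  Q = [1, 2, 3, 6, 8] / [4, 5] / [7]
  Insert 6 (step 9): P = [1, 3, 6, 8, 9] / [2, 5, 7] / [4];  Q = [1, 2, 3, 6, 8] / [4, 5, 9] / [7]
Final shape: (5, 3, 1).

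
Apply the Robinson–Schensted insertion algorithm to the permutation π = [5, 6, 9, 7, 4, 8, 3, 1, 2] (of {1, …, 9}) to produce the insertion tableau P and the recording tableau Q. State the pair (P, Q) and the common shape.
P = [1, 2, 7, 8] / [3, 6] / [4] / [5] / [9];  Q = [1, 2, 3, 6] / [4, 9] / [5] / [7] / [8];  common shape = (4, 2, 1, 1, 1)

Row-insert the values π_1, π_2, … into P one at a time, bumping the leftmost entry strictly greater than the inserted value down to the next row. The recording tableau Q records, in position (i, j), the step at which that cell was added to P.
  Insert 5 (step 1): P = [5];  Q = [1]
  Insert 6 (step 2): P = [5, 6];  Q = [1, 2]
  Insert 9 (step 3): P = [5, 6, 9];  Q = [1, 2, 3]
  Insert 7 (step 4): P = [5, 6, 7] / [9];  Q = [1, 2, 3] / [4]
  Insert 4 (step 5): P = [4, 6, 7] / [5] / [9];  Q = [1, 2, 3] / [4] / [5]
  Insert 8 (step 6): P = [4, 6, 7, 8] / [5] / [9];  Q = [1, 2, 3, 6] / [4] / [5]
  Insert 3 (step 7): P = [3, 6, 7, 8] / [4] / [5] / [9];  Q = [1, 2, 3, 6] / [4] / [5] / [7]
  Insert 1 (step 8): P = [1, 6, 7, 8] / [3] / [4] / [5] / [9];  Q = [1, 2, 3, 6] / [4] / [5] / [7] / [8]
  Insert 2 (step 9): P = [1, 2, 7, 8] / [3, 6] / [4] / [5] / [9];  Q = [1, 2, 3, 6] / [4, 9] / [5] / [7] / [8]
Final shape: (4, 2, 1, 1, 1).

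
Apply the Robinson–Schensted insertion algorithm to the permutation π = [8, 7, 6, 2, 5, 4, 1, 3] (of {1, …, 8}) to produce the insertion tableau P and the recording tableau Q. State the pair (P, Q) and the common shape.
P = [1, 3] / [2, 4] / [5] / [6] / [7] / [8];  Q = [1, 5] / [2, 8] / [3] / [4] / [6] / [7];  common shape = (2, 2, 1, 1, 1, 1)

Row-insert the values π_1, π_2, … into P one at a time, bumping the leftmost entry strictly greater than the inserted value down to the next row. The recording tableau Q records, in position (i, j), the step at which that cell was added to P.
  Insert 8 (step 1): P = [8];  Q = [1]
  Insert 7 (step 2): P = [7] / [8];  Q = [1] / [2]
  Insert 6 (step 3): P = [6] / [7] / [8];  Q = [1] / [2] / [3]
  Insert 2 (step 4): P = [2] / [6] / [7] / [8];  Q = [1] / [2] / [3] / [4]
  Insert 5 (step 5): P = [2, 5] / [6] / [7] / [8];  Q = [1, 5] / [2] / [3] / [4]
  Insert 4 (step 6): P = [2, 4] / [5] / [6] / [7] / [8];  Q = [1, 5] / [2] / [3] / [4] / [6]
  Insert 1 (step 7): P = [1, 4] / [2] / [5] / [6] / [7] / [8];  Q = [1, 5] / [2] / [3] / [4] / [6] / [7]
  Insert 3 (step 8): P = [1, 3] / [2, 4] / [5] / [6] / [7] / [8];  Q = [1, 5] / [2, 8] / [3] / [4] / [6] / [7]
Final shape: (2, 2, 1, 1, 1, 1).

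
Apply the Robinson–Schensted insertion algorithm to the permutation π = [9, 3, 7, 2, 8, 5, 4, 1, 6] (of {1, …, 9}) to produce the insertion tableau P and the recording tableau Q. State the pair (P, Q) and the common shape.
P = [1, 4, 6] / [2, 5, 8] / [3] / [7] / [9];  Q = [1, 3, 5] / [2, 6, 9] / [4] / [7] / [8];  common shape = (3, 3, 1, 1, 1)

Row-insert the values π_1, π_2, … into P one at a time, bumping the leftmost entry strictly greater than the inserted value down to the next row. The recording tableau Q records, in position (i, j), the step at which that cell was added to P.
  Insert 9 (step 1): P = [9];  Q = [1]
  Insert 3 (step 2): P = [3] / [9];  Q = [1] / [2]
  Insert 7 (step 3): P = [3, 7] / [9];  Q = [1, 3] / [2]
  Insert 2 (step 4): P = [2, 7] / [3] / [9];  Q = [1, 3] / [2] / [4]
  Insert 8 (step 5): P = [2, 7, 8] / [3] / [9];  Q = [1, 3, 5] / [2] / [4]
  Insert 5 (step 6): P = [2, 5, 8] / [3, 7] / [9];  Q = [1, 3, 5] / [2, 6] / [4]
  Insert 4 (step 7): P = [2, 4, 8] / [3, 5] / [7] / [9];  Q = [1, 3, 5] / [2, 6] / [4] / [7]
  Insert 1 (step 8): P = [1, 4, 8] / [2, 5] / [3] / [7] / [9];  Q = [1, 3, 5] / [2, 6] / [4] / [7] / [8]
  Insert 6 (step 9): P = [1, 4, 6] / [2, 5, 8] / [3] / [7] / [9];  Q = [1, 3, 5] / [2, 6, 9] / [4] / [7] / [8]
Final shape: (3, 3, 1, 1, 1).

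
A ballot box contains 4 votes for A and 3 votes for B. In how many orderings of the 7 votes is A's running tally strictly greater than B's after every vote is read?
Strict-lead orderings = 5

Total orderings of the 7 votes with 4 for A: C(7, 4) = 35. By the Bertrand ballot formula (Cycle Lemma / reflection principle), the number of orderings in which A is strictly ahead of B throughout is (p − q)/(p + q) · C(p + q, p) = (4 − 3)/(4 + 3) · 35 = 5.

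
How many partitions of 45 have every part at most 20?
p(45, parts ≤ 20) = 81801

Use the recurrence p(n, m) = p(n, m−1) + p(n−m, m): either the largest part is < m (count p(n, m−1)) or the largest part is exactly m (remove one copy of m, count p(n−m, m)). With p(0, ·) = 1 this gives p(45, parts ≤ 20) = 81801. (By conjugating Young diagrams, this also counts partitions of 45 into at most 20 parts.)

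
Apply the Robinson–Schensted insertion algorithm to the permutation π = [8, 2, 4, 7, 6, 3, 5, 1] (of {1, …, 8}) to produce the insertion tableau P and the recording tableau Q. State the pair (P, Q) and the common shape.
P = [1, 3, 5] / [2, 6] / [4] / [7] / [8];  Q = [1, 3, 4] / [2, 7] / [5] / [6] / [8];  common shape = (3, 2, 1, 1, 1)

Row-insert the values π_1, π_2, … into P one at a time, bumping the leftmost entry strictly greater than the inserted value down to the next row. The recording tableau Q records, in position (i, j), the step at which that cell was added to P.
  Insert 8 (step 1): P = [8];  Q = [1]
  Insert 2 (step 2): P = [2] / [8];  Q = [1] / [2]
  Insert 4 (step 3): P = [2, 4] / [8];  Q = [1, 3] / [2]
  Insert 7 (step 4): P = [2, 4, 7] / [8];  Q = [1, 3, 4] / [2]
  Insert 6 (step 5): P = [2, 4, 6] / [7] / [8];  Q = [1, 3, 4] / [2] / [5]
  Insert 3 (step 6): P = [2, 3, 6] / [4] / [7] / [8];  Q = [1, 3, 4] / [2] / [5] / [6]
  Insert 5 (step 7): P = [2, 3, 5] / [4, 6] / [7] / [8];  Q = [1, 3, 4] / [2, 7] / [5] / [6]
  Insert 1 (step 8): P = [1, 3, 5] / [2, 6] / [4] / [7] / [8];  Q = [1, 3, 4] / [2, 7] / [5] / [6] / [8]
Final shape: (3, 2, 1, 1, 1).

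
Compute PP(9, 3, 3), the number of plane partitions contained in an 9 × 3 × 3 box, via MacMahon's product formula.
PP(9, 3, 3) = 572572

Evaluate the triple product over i = 1..9, j = 1..3, k = 1..3. The factors are (2/1) · (3/2) · (4/3) · (3/2) · (4/3) · (5/4) · (4/3) · (5/4) · … (81 factors total). The numerators and denominators telescope so the product is an integer; carrying out the multiplication exactly gives PP(9, 3, 3) = 572572.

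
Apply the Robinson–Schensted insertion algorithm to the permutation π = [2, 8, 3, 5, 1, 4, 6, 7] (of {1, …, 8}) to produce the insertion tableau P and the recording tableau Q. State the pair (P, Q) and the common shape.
P = [1, 3, 4, 6, 7] / [2, 5] / [8];  Q = [1, 2, 4, 7, 8] / [3, 6] / [5];  common shape = (5, 2, 1)

Row-insert the values π_1, π_2, … into P one at a time, bumping the leftmost entry strictly greater than the inserted value down to the next row. The recording tableau Q records, in position (i, j), the step at which that cell was added to P.
  Insert 2 (step 1): P = [2];  Q = [1]
  Insert 8 (step 2): P = [2, 8];  Q = [1, 2]
  Insert 3 (step 3): P = [2, 3] / [8];  Q = [1, 2] / [3]
  Insert 5 (step 4): P = [2, 3, 5] / [8];  Q = [1, 2, 4] / [3]
  Insert 1 (step 5): P = [1, 3, 5] / [2] / [8];  Q = [1, 2, 4] / [3] / [5]
  Insert 4 (step 6): P = [1, 3, 4] / [2, 5] / [8];  Q = [1, 2, 4] / [3, 6] / [5]
  Insert 6 (step 7): P = [1, 3, 4, 6] / [2, 5] / [8];  Q = [1, 2, 4, 7] / [3, 6] / [5]
  Insert 7 (step 8): P = [1, 3, 4, 6, 7] / [2, 5] / [8];  Q = [1, 2, 4, 7, 8] / [3, 6] / [5]
Final shape: (5, 2, 1).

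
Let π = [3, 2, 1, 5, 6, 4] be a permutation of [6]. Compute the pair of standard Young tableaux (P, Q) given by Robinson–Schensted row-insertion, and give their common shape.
P = [1, 4, 6] / [2, 5] / [3];  Q = [1, 4, 5] / [2, 6] / [3];  common shape = (3, 2, 1)

Row-insert the values π_1, π_2, … into P one at a time, bumping the leftmost entry strictly greater than the inserted value down to the next row. The recording tableau Q records, in position (i, j), the step at which that cell was added to P.
  Insert 3 (step 1): P = [3];  Q = [1]
  Insert 2 (step 2): P = [2] / [3];  Q = [1] / [2]
  Insert 1 (step 3): P = [1] / [2] / [3];  Q = [1] / [2] / [3]
  Insert 5 (step 4): P = [1, 5] / [2] / [3];  Q = [1, 4] / [2] / [3]
  Insert 6 (step 5): P = [1, 5, 6] / [2] / [3];  Q = [1, 4, 5] / [2] / [3]
  Insert 4 (step 6): P = [1, 4, 6] / [2, 5] / [3];  Q = [1, 4, 5] / [2, 6] / [3]
Final shape: (3, 2, 1).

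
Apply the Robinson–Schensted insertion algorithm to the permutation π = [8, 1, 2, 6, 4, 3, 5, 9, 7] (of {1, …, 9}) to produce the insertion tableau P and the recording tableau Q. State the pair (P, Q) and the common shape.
P = [1, 2, 3, 5, 7] / [4, 9] / [6] / [8];  Q = [1, 3, 4, 7, 8] / [2, 9] / [5] / [6];  common shape = (5, 2, 1, 1)

Row-insert the values π_1, π_2, … into P one at a time, bumping the leftmost entry strictly greater than the inserted value down to the next row. The recording tableau Q records, in position (i, j), the step at which that cell was added to P.
  Insert 8 (step 1): P = [8];  Q = [1]
  Insert 1 (step 2): P = [1] / [8];  Q = [1] / [2]
  Insert 2 (step 3): P = [1, 2] / [8];  Q = [1, 3] / [2]
  Insert 6 (step 4): P = [1, 2, 6] / [8];  Q = [1, 3, 4] / [2]
  Insert 4 (step 5): P = [1, 2, 4] / [6] / [8];  Q = [1, 3, 4] / [2] / [5]
  Insert 3 (step 6): P = [1, 2, 3] / [4] / [6] / [8];  Q = [1, 3, 4] / [2] / [5] / [6]
  Insert 5 (step 7): P = [1, 2, 3, 5] / [4] / [6] / [8];  Q = [1, 3, 4, 7] / [2] / [5] / [6]
  Insert 9 (step 8): P = [1, 2, 3, 5, 9] / [4] / [6] / [8];  Q = [1, 3, 4, 7, 8] / [2] / [5] / [6]
  Insert 7 (step 9): P = [1, 2, 3, 5, 7] / [4, 9] / [6] / [8];  Q = [1, 3, 4, 7, 8] / [2, 9] / [5] / [6]
Final shape: (5, 2, 1, 1).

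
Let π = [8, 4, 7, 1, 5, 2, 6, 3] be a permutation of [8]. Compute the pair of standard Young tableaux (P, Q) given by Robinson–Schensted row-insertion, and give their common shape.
P = [1, 2, 3] / [4, 5, 6] / [7] / [8];  Q = [1, 3, 7] / [2, 5, 8] / [4] / [6];  common shape = (3, 3, 1, 1)

Row-insert the values π_1, π_2, … into P one at a time, bumping the leftmost entry strictly greater than the inserted value down to the next row. The recording tableau Q records, in position (i, j), the step at which that cell was added to P.
  Insert 8 (step 1): P = [8];  Q = [1]
  Insert 4 (step 2): P = [4] / [8];  Q = [1] / [2]
  Insert 7 (step 3): P = [4, 7] / [8];  Q = [1, 3] / [2]
  Insert 1 (step 4): P = [1, 7] / [4] / [8];  Q = [1, 3] / [2] / [4]
  Insert 5 (step 5): P = [1, 5] / [4, 7] / [8];  Q = [1, 3] / [2, 5] / [4]
  Insert 2 (step 6): P = [1, 2] / [4, 5] / [7] / [8];  Q = [1, 3] / [2, 5] / [4] / [6]
  Insert 6 (step 7): P = [1, 2, 6] / [4, 5] / [7] / [8];  Q = [1, 3, 7] / [2, 5] / [4] / [6]
  Insert 3 (step 8): P = [1, 2, 3] / [4, 5, 6] / [7] / [8];  Q = [1, 3, 7] / [2, 5, 8] / [4] / [6]
Final shape: (3, 3, 1, 1).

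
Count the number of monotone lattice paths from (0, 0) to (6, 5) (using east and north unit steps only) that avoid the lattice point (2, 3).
Number of paths = 312

Total paths from (0, 0) to (6, 5): C(11, 6) = 462. Paths through (2, 3): (paths (0, 0) → (2, 3)) × (paths (2, 3) → (6, 5)) = C(5, 2) · C(6, 4) = 10 · 15 = 150. Avoidance count = 462 − 150 = 312.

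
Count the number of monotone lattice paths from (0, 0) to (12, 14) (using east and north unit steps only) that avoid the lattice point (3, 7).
Number of paths = 8284900

Total paths from (0, 0) to (12, 14): C(26, 12) = 9657700. Paths through (3, 7): (paths (0, 0) → (3, 7)) × (paths (3, 7) → (12, 14)) = C(10, 3) · C(16, 9) = 120 · 11440 = 1372800. Avoidance count = 9657700 − 1372800 = 8284900.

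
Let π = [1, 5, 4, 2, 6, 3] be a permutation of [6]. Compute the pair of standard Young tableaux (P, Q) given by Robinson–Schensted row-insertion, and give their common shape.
P = [1, 2, 3] / [4, 6] / [5];  Q = [1, 2, 5] / [3, 6] / [4];  common shape = (3, 2, 1)

Row-insert the values π_1, π_2, … into P one at a time, bumping the leftmost entry strictly greater than the inserted value down to the next row. The recording tableau Q records, in position (i, j), the step at which that cell was added to P.
  Insert 1 (step 1): P = [1];  Q = [1]
  Insert 5 (step 2): P = [1, 5];  Q = [1, 2]
  Insert 4 (step 3): P = [1, 4] / [5];  Q = [1, 2] / [3]
  Insert 2 (step 4): P = [1, 2] / [4] / [5];  Q = [1, 2] / [3] / [4]
  Insert 6 (step 5): P = [1, 2, 6] / [4] / [5];  Q = [1, 2, 5] / [3] / [4]
  Insert 3 (step 6): P = [1, 2, 3] / [4, 6] / [5];  Q = [1, 2, 5] / [3, 6] / [4]
Final shape: (3, 2, 1).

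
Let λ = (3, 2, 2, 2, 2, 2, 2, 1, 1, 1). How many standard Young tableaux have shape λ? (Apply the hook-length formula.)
# SYT of shape (3, 2, 2, 2, 2, 2, 2, 1, 1, 1) = 102102

Hook-length formula: f^λ = n! / Π hook(c), product over all cells c of the Young diagram. For λ = (3, 2, 2, 2, 2, 2, 2, 1, 1, 1), n = 18 boxes. Hook lengths by row (left-to-right, top-to-bottom): [12, 8, 1]; [10, 6]; [9, 5]; [8, 4]; [7, 3]; [6, 2]; [5, 1]; [3]; [2]; [1]. Product of hooks = 62705664000. So f^λ = 18! / 62705664000 = 6402373705728000 / 62705664000 = 102102.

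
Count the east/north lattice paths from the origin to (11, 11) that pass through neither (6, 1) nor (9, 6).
Number of paths = 587538

Inclusion–exclusion. Total paths: C(22, 11) = 705432. Through P₁: C(7, 6)·C(15, 5) = 21021. Through P₂: C(15, 9)·C(7, 2) = 105105. Since P₁ is strictly southwest of P₂, a monotone path through both must visit P₁ then P₂; paths through both = C(7, 6)·C(8, 3)·C(7, 2) = 8232. Avoid both = 705432 − 21021 − 105105 + 8232 = 587538.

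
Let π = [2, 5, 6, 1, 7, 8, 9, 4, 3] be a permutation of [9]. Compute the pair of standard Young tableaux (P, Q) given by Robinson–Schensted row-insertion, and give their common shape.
P = [1, 3, 6, 7, 8, 9] / [2, 4] / [5];  Q = [1, 2, 3, 5, 6, 7] / [4, 8] / [9];  common shape = (6, 2, 1)

Row-insert the values π_1, π_2, … into P one at a time, bumping the leftmost entry strictly greater than the inserted value down to the next row. The recording tableau Q records, in position (i, j), the step at which that cell was added to P.
  Insert 2 (step 1): P = [2];  Q = [1]
  Insert 5 (step 2): P = [2, 5];  Q = [1, 2]
  Insert 6 (step 3): P = [2, 5, 6];  Q = [1, 2, 3]
  Insert 1 (step 4): P = [1, 5, 6] / [2];  Q = [1, 2, 3] / [4]
  Insert 7 (step 5): P = [1, 5, 6, 7] / [2];  Q = [1, 2, 3, 5] / [4]
  Insert 8 (step 6): P = [1, 5, 6, 7, 8] / [2];  Q = [1, 2, 3, 5, 6] / [4]
  Insert 9 (step 7): P = [1, 5, 6, 7, 8, 9] / [2];  Q = [1, 2, 3, 5, 6, 7] / [4]
  Insert 4 (step 8): P = [1, 4, 6, 7, 8, 9] / [2, 5];  Q = [1, 2, 3, 5, 6, 7] / [4, 8]
  Insert 3 (step 9): P = [1, 3, 6, 7, 8, 9] / [2, 4] / [5];  Q = [1, 2, 3, 5, 6, 7] / [4, 8] / [9]
Final shape: (6, 2, 1).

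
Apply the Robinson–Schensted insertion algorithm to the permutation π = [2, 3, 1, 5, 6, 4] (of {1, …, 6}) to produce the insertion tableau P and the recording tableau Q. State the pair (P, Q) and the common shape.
P = [1, 3, 4, 6] / [2, 5];  Q = [1, 2, 4, 5] / [3, 6];  common shape = (4, 2)

Row-insert the values π_1, π_2, … into P one at a time, bumping the leftmost entry strictly greater than the inserted value down to the next row. The recording tableau Q records, in position (i, j), the step at which that cell was added to P.
  Insert 2 (step 1): P = [2];  Q = [1]
  Insert 3 (step 2): P = [2, 3];  Q = [1, 2]
  Insert 1 (step 3): P = [1, 3] / [2];  Q = [1, 2] / [3]
  Insert 5 (step 4): P = [1, 3, 5] / [2];  Q = [1, 2, 4] / [3]
  Insert 6 (step 5): P = [1, 3, 5, 6] / [2];  Q = [1, 2, 4, 5] / [3]
  Insert 4 (step 6): P = [1, 3, 4, 6] / [2, 5];  Q = [1, 2, 4, 5] / [3, 6]
Final shape: (4, 2).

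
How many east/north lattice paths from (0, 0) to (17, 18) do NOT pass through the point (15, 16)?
Number of paths = 2734326480

Total paths from (0, 0) to (17, 18): C(35, 17) = 4537567650. Paths through (15, 16): (paths (0, 0) → (15, 16)) × (paths (15, 16) → (17, 18)) = C(31, 15) · C(4, 2) = 300540195 · 6 = 1803241170. Avoidance count = 4537567650 − 1803241170 = 2734326480.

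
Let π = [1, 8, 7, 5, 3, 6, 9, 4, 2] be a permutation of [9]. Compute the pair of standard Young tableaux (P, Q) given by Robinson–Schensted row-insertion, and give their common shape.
P = [1, 2, 4, 9] / [3, 6] / [5] / [7] / [8];  Q = [1, 2, 6, 7] / [3, 8] / [4] / [5] / [9];  common shape = (4, 2, 1, 1, 1)

Row-insert the values π_1, π_2, … into P one at a time, bumping the leftmost entry strictly greater than the inserted value down to the next row. The recording tableau Q records, in position (i, j), the step at which that cell was added to P.
  Insert 1 (step 1): P = [1];  Q = [1]
  Insert 8 (step 2): P = [1, 8];  Q = [1, 2]
  Insert 7 (step 3): P = [1, 7] / [8];  Q = [1, 2] / [3]
  Insert 5 (step 4): P = [1, 5] / [7] / [8];  Q = [1, 2] / [3] / [4]
  Insert 3 (step 5): P = [1, 3] / [5] / [7] / [8];  Q = [1, 2] / [3] / [4] / [5]
  Insert 6 (step 6): P = [1, 3, 6] / [5] / [7] / [8];  Q = [1, 2, 6] / [3] / [4] / [5]
  Insert 9 (step 7): P = [1, 3, 6, 9] / [5] / [7] / [8];  Q = [1, 2, 6, 7] / [3] / [4] / [5]
  Insert 4 (step 8): P = [1, 3, 4, 9] / [5, 6] / [7] / [8];  Q = [1, 2, 6, 7] / [3, 8] / [4] / [5]
  Insert 2 (step 9): P = [1, 2, 4, 9] / [3, 6] / [5] / [7] / [8];  Q = [1, 2, 6, 7] / [3, 8] / [4] / [5] / [9]
Final shape: (4, 2, 1, 1, 1).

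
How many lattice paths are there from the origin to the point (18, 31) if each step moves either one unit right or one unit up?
Number of paths = 11554258485616

A monotone lattice path from (0, 0) to (18, 31) consists of 18 east steps and 31 north steps in some order, so it is determined by which 18 of the 49 steps are east. The count is C(49, 18) = 11554258485616.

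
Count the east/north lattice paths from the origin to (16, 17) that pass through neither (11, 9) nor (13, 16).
Number of paths = 703369170

Inclusion–exclusion. Total paths: C(33, 16) = 1166803110. Through P₁: C(20, 11)·C(13, 5) = 216164520. Through P₂: C(29, 13)·C(4, 3) = 271455660. Since P₁ is strictly southwest of P₂, a monotone path through both must visit P₁ then P₂; paths through both = C(20, 11)·C(9, 2)·C(4, 3) = 24186240. Avoid both = 1166803110 − 216164520 − 271455660 + 24186240 = 703369170.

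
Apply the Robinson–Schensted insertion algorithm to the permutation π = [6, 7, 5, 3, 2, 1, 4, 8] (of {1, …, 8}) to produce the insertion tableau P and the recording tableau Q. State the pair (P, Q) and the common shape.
P = [1, 4, 8] / [2, 7] / [3] / [5] / [6];  Q = [1, 2, 8] / [3, 7] / [4] / [5] / [6];  common shape = (3, 2, 1, 1, 1)

Row-insert the values π_1, π_2, … into P one at a time, bumping the leftmost entry strictly greater than the inserted value down to the next row. The recording tableau Q records, in position (i, j), the step at which that cell was added to P.
  Insert 6 (step 1): P = [6];  Q = [1]
  Insert 7 (step 2): P = [6, 7];  Q = [1, 2]
  Insert 5 (step 3): P = [5, 7] / [6];  Q = [1, 2] / [3]
  Insert 3 (step 4): P = [3, 7] / [5] / [6];  Q = [1, 2] / [3] / [4]
  Insert 2 (step 5): P = [2, 7] / [3] / [5] / [6];  Q = [1, 2] / [3] / [4] / [5]
  Insert 1 (step 6): P = [1, 7] / [2] / [3] / [5] / [6];  Q = [1, 2] / [3] / [4] / [5] / [6]
  Insert 4 (step 7): P = [1, 4] / [2, 7] / [3] / [5] / [6];  Q = [1, 2] / [3, 7] / [4] / [5] / [6]
  Insert 8 (step 8): P = [1, 4, 8] / [2, 7] / [3] / [5] / [6];  Q = [1, 2, 8] / [3, 7] / [4] / [5] / [6]
Final shape: (3, 2, 1, 1, 1).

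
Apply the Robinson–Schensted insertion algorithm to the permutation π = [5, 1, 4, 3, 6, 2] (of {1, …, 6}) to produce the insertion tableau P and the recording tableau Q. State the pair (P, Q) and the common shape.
P = [1, 2, 6] / [3] / [4] / [5];  Q = [1, 3, 5] / [2] / [4] / [6];  common shape = (3, 1, 1, 1)

Row-insert the values π_1, π_2, … into P one at a time, bumping the leftmost entry strictly greater than the inserted value down to the next row. The recording tableau Q records, in position (i, j), the step at which that cell was added to P.
  Insert 5 (step 1): P = [5];  Q = [1]
  Insert 1 (step 2): P = [1] / [5];  Q = [1] / [2]
  Insert 4 (step 3): P = [1, 4] / [5];  Q = [1, 3] / [2]
  Insert 3 (step 4): P = [1, 3] / [4] / [5];  Q = [1, 3] / [2] / [4]
  Insert 6 (step 5): P = [1, 3, 6] / [4] / [5];  Q = [1, 3, 5] / [2] / [4]
  Insert 2 (step 6): P = [1, 2, 6] / [3] / [4] / [5];  Q = [1, 3, 5] / [2] / [4] / [6]
Final shape: (3, 1, 1, 1).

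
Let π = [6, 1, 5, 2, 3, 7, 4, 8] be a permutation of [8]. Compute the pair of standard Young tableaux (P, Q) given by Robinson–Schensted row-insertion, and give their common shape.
P = [1, 2, 3, 4, 8] / [5, 7] / [6];  Q = [1, 3, 5, 6, 8] / [2, 7] / [4];  common shape = (5, 2, 1)

Row-insert the values π_1, π_2, … into P one at a time, bumping the leftmost entry strictly greater than the inserted value down to the next row. The recording tableau Q records, in position (i, j), the step at which that cell was added to P.
  Insert 6 (step 1): P = [6];  Q = [1]
  Insert 1 (step 2): P = [1] / [6];  Q = [1] / [2]
  Insert 5 (step 3): P = [1, 5] / [6];  Q = [1, 3] / [2]
  Insert 2 (step 4): P = [1, 2] / [5] / [6];  Q = [1, 3] / [2] / [4]
  Insert 3 (step 5): P = [1, 2, 3] / [5] / [6];  Q = [1, 3, 5] / [2] / [4]
  Insert 7 (step 6): P = [1, 2, 3, 7] / [5] / [6];  Q = [1, 3, 5, 6] / [2] / [4]
  Insert 4 (step 7): P = [1, 2, 3, 4] / [5, 7] / [6];  Q = [1, 3, 5, 6] / [2, 7] / [4]
  Insert 8 (step 8): P = [1, 2, 3, 4, 8] / [5, 7] / [6];  Q = [1, 3, 5, 6, 8] / [2, 7] / [4]
Final shape: (5, 2, 1).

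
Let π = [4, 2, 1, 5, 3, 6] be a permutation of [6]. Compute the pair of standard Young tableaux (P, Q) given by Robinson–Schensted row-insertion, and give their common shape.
P = [1, 3, 6] / [2, 5] / [4];  Q = [1, 4, 6] / [2, 5] / [3];  common shape = (3, 2, 1)

Row-insert the values π_1, π_2, … into P one at a time, bumping the leftmost entry strictly greater than the inserted value down to the next row. The recording tableau Q records, in position (i, j), the step at which that cell was added to P.
  Insert 4 (step 1): P = [4];  Q = [1]
  Insert 2 (step 2): P = [2] / [4];  Q = [1] / [2]
  Insert 1 (step 3): P = [1] / [2] / [4];  Q = [1] / [2] / [3]
  Insert 5 (step 4): P = [1, 5] / [2] / [4];  Q = [1, 4] / [2] / [3]
  Insert 3 (step 5): P = [1, 3] / [2, 5] / [4];  Q = [1, 4] / [2, 5] / [3]
  Insert 6 (step 6): P = [1, 3, 6] / [2, 5] / [4];  Q = [1, 4, 6] / [2, 5] / [3]
Final shape: (3, 2, 1).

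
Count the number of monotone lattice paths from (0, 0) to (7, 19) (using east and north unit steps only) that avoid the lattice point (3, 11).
Number of paths = 477620

Total paths from (0, 0) to (7, 19): C(26, 7) = 657800. Paths through (3, 11): (paths (0, 0) → (3, 11)) × (paths (3, 11) → (7, 19)) = C(14, 3) · C(12, 4) = 364 · 495 = 180180. Avoidance count = 657800 − 180180 = 477620.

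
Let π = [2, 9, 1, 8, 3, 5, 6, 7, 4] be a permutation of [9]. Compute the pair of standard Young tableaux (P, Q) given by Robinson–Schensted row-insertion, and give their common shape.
P = [1, 3, 4, 6, 7] / [2, 5] / [8] / [9];  Q = [1, 2, 6, 7, 8] / [3, 4] / [5] / [9];  common shape = (5, 2, 1, 1)

Row-insert the values π_1, π_2, … into P one at a time, bumping the leftmost entry strictly greater than the inserted value down to the next row. The recording tableau Q records, in position (i, j), the step at which that cell was added to P.
  Insert 2 (step 1): P = [2];  Q = [1]
  Insert 9 (step 2): P = [2, 9];  Q = [1, 2]
  Insert 1 (step 3): P = [1, 9] / [2];  Q = [1, 2] / [3]
  Insert 8 (step 4): P = [1, 8] / [2, 9];  Q = [1, 2] / [3, 4]
  Insert 3 (step 5): P = [1, 3] / [2, 8] / [9];  Q = [1, 2] / [3, 4] / [5]
  Insert 5 (step 6): P = [1, 3, 5] / [2, 8] / [9];  Q = [1, 2, 6] / [3, 4] / [5]
  Insert 6 (step 7): P = [1, 3, 5, 6] / [2, 8] / [9];  Q = [1, 2, 6, 7] / [3, 4] / [5]
  Insert 7 (step 8): P = [1, 3, 5, 6, 7] / [2, 8] / [9];  Q = [1, 2, 6, 7, 8] / [3, 4] / [5]
  Insert 4 (step 9): P = [1, 3, 4, 6, 7] / [2, 5] / [8] / [9];  Q = [1, 2, 6, 7, 8] / [3, 4] / [5] / [9]
Final shape: (5, 2, 1, 1).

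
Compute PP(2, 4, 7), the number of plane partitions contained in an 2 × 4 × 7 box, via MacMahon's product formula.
PP(2, 4, 7) = 32670

Evaluate the triple product over i = 1..2, j = 1..4, k = 1..7. The factors are (2/1) · (3/2) · (4/3) · (5/4) · (6/5) · (7/6) · (8/7) · (3/2) · … (56 factors total). The numerators and denominators telescope so the product is an integer; carrying out the multiplication exactly gives PP(2, 4, 7) = 32670.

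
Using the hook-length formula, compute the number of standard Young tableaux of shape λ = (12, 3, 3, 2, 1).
# SYT of shape (12, 3, 3, 2, 1) = 24249225

Hook-length formula: f^λ = n! / Π hook(c), product over all cells c of the Young diagram. For λ = (12, 3, 3, 2, 1), n = 21 boxes. Hook lengths by row (left-to-right, top-to-bottom): [16, 14, 12, 9, 8, 7, 6, 5, 4, 3, 2, 1]; [6, 4, 2]; [5, 3, 1]; [3, 1]; [1]. Product of hooks = 2106910310400. So f^λ = 21! / 2106910310400 = 51090942171709440000 / 2106910310400 = 24249225.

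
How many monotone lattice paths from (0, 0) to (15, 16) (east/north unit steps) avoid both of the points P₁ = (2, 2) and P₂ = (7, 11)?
Number of paths = 154692351

Inclusion–exclusion. Total paths: C(31, 15) = 300540195. Through P₁: C(4, 2)·C(27, 13) = 120349800. Through P₂: C(18, 7)·C(13, 8) = 40957488. Since P₁ is strictly southwest of P₂, a monotone path through both must visit P₁ then P₂; paths through both = C(4, 2)·C(14, 5)·C(13, 8) = 15459444. Avoid both = 300540195 − 120349800 − 40957488 + 15459444 = 154692351.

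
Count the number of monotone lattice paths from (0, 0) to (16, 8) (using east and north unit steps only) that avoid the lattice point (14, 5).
Number of paths = 619191

Total paths from (0, 0) to (16, 8): C(24, 16) = 735471. Paths through (14, 5): (paths (0, 0) → (14, 5)) × (paths (14, 5) → (16, 8)) = C(19, 14) · C(5, 2) = 11628 · 10 = 116280. Avoidance count = 735471 − 116280 = 619191.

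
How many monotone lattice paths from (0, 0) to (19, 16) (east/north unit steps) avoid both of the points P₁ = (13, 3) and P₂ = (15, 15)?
Number of paths = 3269402230

Inclusion–exclusion. Total paths: C(35, 19) = 4059928950. Through P₁: C(16, 13)·C(19, 6) = 15193920. Through P₂: C(30, 15)·C(5, 4) = 775587600. Since P₁ is strictly southwest of P₂, a monotone path through both must visit P₁ then P₂; paths through both = C(16, 13)·C(14, 2)·C(5, 4) = 254800. Avoid both = 4059928950 − 15193920 − 775587600 + 254800 = 3269402230.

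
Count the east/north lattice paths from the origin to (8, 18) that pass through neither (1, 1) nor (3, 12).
Number of paths = 731929

Inclusion–exclusion. Total paths: C(26, 8) = 1562275. Through P₁: C(2, 1)·C(24, 7) = 692208. Through P₂: C(15, 3)·C(11, 5) = 210210. Since P₁ is strictly southwest of P₂, a monotone path through both must visit P₁ then P₂; paths through both = C(2, 1)·C(13, 2)·C(11, 5) = 72072. Avoid both = 1562275 − 692208 − 210210 + 72072 = 731929.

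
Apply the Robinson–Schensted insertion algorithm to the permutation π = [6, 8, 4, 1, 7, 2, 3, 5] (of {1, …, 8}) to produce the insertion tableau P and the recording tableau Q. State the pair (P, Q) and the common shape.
P = [1, 2, 3, 5] / [4, 7] / [6, 8];  Q = [1, 2, 7, 8] / [3, 5] / [4, 6];  common shape = (4, 2, 2)

Row-insert the values π_1, π_2, … into P one at a time, bumping the leftmost entry strictly greater than the inserted value down to the next row. The recording tableau Q records, in position (i, j), the step at which that cell was added to P.
  Insert 6 (step 1): P = [6];  Q = [1]
  Insert 8 (step 2): P = [6, 8];  Q = [1, 2]
  Insert 4 (step 3): P = [4, 8] / [6];  Q = [1, 2] / [3]
  Insert 1 (step 4): P = [1, 8] / [4] / [6];  Q = [1, 2] / [3] / [4]
  Insert 7 (step 5): P = [1, 7] / [4, 8] / [6];  Q = [1, 2] / [3, 5] / [4]
  Insert 2 (step 6): P = [1, 2] / [4, 7] / [6, 8];  Q = [1, 2] / [3, 5] / [4, 6]
  Insert 3 (step 7): P = [1, 2, 3] / [4, 7] / [6, 8];  Q = [1, 2, 7] / [3, 5] / [4, 6]
  Insert 5 (step 8): P = [1, 2, 3, 5] / [4, 7] / [6, 8];  Q = [1, 2, 7, 8] / [3, 5] / [4, 6]
Final shape: (4, 2, 2).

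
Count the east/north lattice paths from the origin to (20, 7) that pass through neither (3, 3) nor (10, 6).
Number of paths = 706642

Inclusion–exclusion. Total paths: C(27, 20) = 888030. Through P₁: C(6, 3)·C(21, 17) = 119700. Through P₂: C(16, 10)·C(11, 10) = 88088. Since P₁ is strictly southwest of P₂, a monotone path through both must visit P₁ then P₂; paths through both = C(6, 3)·C(10, 7)·C(11, 10) = 26400. Avoid both = 888030 − 119700 − 88088 + 26400 = 706642.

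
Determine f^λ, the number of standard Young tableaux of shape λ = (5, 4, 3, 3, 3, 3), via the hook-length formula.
# SYT of shape (5, 4, 3, 3, 3, 3) = 67897830

Hook-length formula: f^λ = n! / Π hook(c), product over all cells c of the Young diagram. For λ = (5, 4, 3, 3, 3, 3), n = 21 boxes. Hook lengths by row (left-to-right, top-to-bottom): [10, 9, 8, 3, 1]; [8, 7, 6, 1]; [6, 5, 4]; [5, 4, 3]; [4, 3, 2]; [3, 2, 1]. Product of hooks = 752467968000. So f^λ = 21! / 752467968000 = 51090942171709440000 / 752467968000 = 67897830.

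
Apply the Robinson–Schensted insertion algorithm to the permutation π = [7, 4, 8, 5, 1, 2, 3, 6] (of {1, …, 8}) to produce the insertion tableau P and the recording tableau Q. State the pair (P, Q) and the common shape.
P = [1, 2, 3, 6] / [4, 5] / [7, 8];  Q = [1, 3, 7, 8] / [2, 4] / [5, 6];  common shape = (4, 2, 2)

Row-insert the values π_1, π_2, … into P one at a time, bumping the leftmost entry strictly greater than the inserted value down to the next row. The recording tableau Q records, in position (i, j), the step at which that cell was added to P.
  Insert 7 (step 1): P = [7];  Q = [1]
  Insert 4 (step 2): P = [4] / [7];  Q = [1] / [2]
  Insert 8 (step 3): P = [4, 8] / [7];  Q = [1, 3] / [2]
  Insert 5 (step 4): P = [4, 5] / [7, 8];  Q = [1, 3] / [2, 4]
  Insert 1 (step 5): P = [1, 5] / [4, 8] / [7];  Q = [1, 3] / [2, 4] / [5]
  Insert 2 (step 6): P = [1, 2] / [4, 5] / [7, 8];  Q = [1, 3] / [2, 4] / [5, 6]
  Insert 3 (step 7): P = [1, 2, 3] / [4, 5] / [7, 8];  Q = [1, 3, 7] / [2, 4] / [5, 6]
  Insert 6 (step 8): P = [1, 2, 3, 6] / [4, 5] / [7, 8];  Q = [1, 3, 7, 8] / [2, 4] / [5, 6]
Final shape: (4, 2, 2).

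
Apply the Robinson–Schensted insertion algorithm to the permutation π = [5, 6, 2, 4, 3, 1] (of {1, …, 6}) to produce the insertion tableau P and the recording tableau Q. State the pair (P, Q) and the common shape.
P = [1, 3] / [2, 6] / [4] / [5];  Q = [1, 2] / [3, 4] / [5] / [6];  common shape = (2, 2, 1, 1)

Row-insert the values π_1, π_2, … into P one at a time, bumping the leftmost entry strictly greater than the inserted value down to the next row. The recording tableau Q records, in position (i, j), the step at which that cell was added to P.
  Insert 5 (step 1): P = [5];  Q = [1]
  Insert 6 (step 2): P = [5, 6];  Q = [1, 2]
  Insert 2 (step 3): P = [2, 6] / [5];  Q = [1, 2] / [3]
  Insert 4 (step 4): P = [2, 4] / [5, 6];  Q = [1, 2] / [3, 4]
  Insert 3 (step 5): P = [2, 3] / [4, 6] / [5];  Q = [1, 2] / [3, 4] / [5]
  Insert 1 (step 6): P = [1, 3] / [2, 6] / [4] / [5];  Q = [1, 2] / [3, 4] / [5] / [6]
Final shape: (2, 2, 1, 1).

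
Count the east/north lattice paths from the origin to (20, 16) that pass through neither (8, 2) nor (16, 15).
Number of paths = 5416359885

Inclusion–exclusion. Total paths: C(36, 20) = 7307872110. Through P₁: C(10, 8)·C(26, 12) = 434596500. Through P₂: C(31, 16)·C(5, 4) = 1502700975. Since P₁ is strictly southwest of P₂, a monotone path through both must visit P₁ then P₂; paths through both = C(10, 8)·C(21, 8)·C(5, 4) = 45785250. Avoid both = 7307872110 − 434596500 − 1502700975 + 45785250 = 5416359885.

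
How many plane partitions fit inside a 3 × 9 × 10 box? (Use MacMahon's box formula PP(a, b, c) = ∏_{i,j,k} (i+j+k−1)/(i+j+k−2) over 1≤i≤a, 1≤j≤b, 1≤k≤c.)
PP(3, 9, 10) = 8291930371088

Evaluate the triple product over i = 1..3, j = 1..9, k = 1..10. The factors are (2/1) · (3/2) · (4/3) · (5/4) · (6/5) · (7/6) · (8/7) · (9/8) · … (270 factors total). The numerators and denominators telescope so the product is an integer; carrying out the multiplication exactly gives PP(3, 9, 10) = 8291930371088.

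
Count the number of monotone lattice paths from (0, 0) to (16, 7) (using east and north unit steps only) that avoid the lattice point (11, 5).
Number of paths = 153429

Total paths from (0, 0) to (16, 7): C(23, 16) = 245157. Paths through (11, 5): (paths (0, 0) → (11, 5)) × (paths (11, 5) → (16, 7)) = C(16, 11) · C(7, 5) = 4368 · 21 = 91728. Avoidance count = 245157 − 91728 = 153429.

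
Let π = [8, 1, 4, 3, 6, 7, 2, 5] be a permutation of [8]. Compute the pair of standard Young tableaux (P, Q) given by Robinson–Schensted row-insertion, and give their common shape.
P = [1, 2, 5, 7] / [3, 6] / [4] / [8];  Q = [1, 3, 5, 6] / [2, 8] / [4] / [7];  common shape = (4, 2, 1, 1)

Row-insert the values π_1, π_2, … into P one at a time, bumping the leftmost entry strictly greater than the inserted value down to the next row. The recording tableau Q records, in position (i, j), the step at which that cell was added to P.
  Insert 8 (step 1): P = [8];  Q = [1]
  Insert 1 (step 2): P = [1] / [8];  Q = [1] / [2]
  Insert 4 (step 3): P = [1, 4] / [8];  Q = [1, 3] / [2]
  Insert 3 (step 4): P = [1, 3] / [4] / [8];  Q = [1, 3] / [2] / [4]
  Insert 6 (step 5): P = [1, 3, 6] / [4] / [8];  Q = [1, 3, 5] / [2] / [4]
  Insert 7 (step 6): P = [1, 3, 6, 7] / [4] / [8];  Q = [1, 3, 5, 6] / [2] / [4]
  Insert 2 (step 7): P = [1, 2, 6, 7] / [3] / [4] / [8];  Q = [1, 3, 5, 6] / [2] / [4] / [7]
  Insert 5 (step 8): P = [1, 2, 5, 7] / [3, 6] / [4] / [8];  Q = [1, 3, 5, 6] / [2, 8] / [4] / [7]
Final shape: (4, 2, 1, 1).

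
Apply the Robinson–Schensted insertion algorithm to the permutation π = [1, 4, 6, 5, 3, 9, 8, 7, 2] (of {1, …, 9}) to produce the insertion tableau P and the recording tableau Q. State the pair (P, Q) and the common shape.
P = [1, 2, 5, 7] / [3, 8] / [4, 9] / [6];  Q = [1, 2, 3, 6] / [4, 7] / [5, 8] / [9];  common shape = (4, 2, 2, 1)

Row-insert the values π_1, π_2, … into P one at a time, bumping the leftmost entry strictly greater than the inserted value down to the next row. The recording tableau Q records, in position (i, j), the step at which that cell was added to P.
  Insert 1 (step 1): P = [1];  Q = [1]
  Insert 4 (step 2): P = [1, 4];  Q = [1, 2]
  Insert 6 (step 3): P = [1, 4, 6];  Q = [1, 2, 3]
  Insert 5 (step 4): P = [1, 4, 5] / [6];  Q = [1, 2, 3] / [4]
  Insert 3 (step 5): P = [1, 3, 5] / [4] / [6];  Q = [1, 2, 3] / [4] / [5]
  Insert 9 (step 6): P = [1, 3, 5, 9] / [4] / [6];  Q = [1, 2, 3, 6] / [4] / [5]
  Insert 8 (step 7): P = [1, 3, 5, 8] / [4, 9] / [6];  Q = [1, 2, 3, 6] / [4, 7] / [5]
  Insert 7 (step 8): P = [1, 3, 5, 7] / [4, 8] / [6, 9];  Q = [1, 2, 3, 6] / [4, 7] / [5, 8]
  Insert 2 (step 9): P = [1, 2, 5, 7] / [3, 8] / [4, 9] / [6];  Q = [1, 2, 3, 6] / [4, 7] / [5, 8] / [9]
Final shape: (4, 2, 2, 1).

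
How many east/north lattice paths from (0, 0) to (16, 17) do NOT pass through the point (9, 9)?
Number of paths = 853933410

Total paths from (0, 0) to (16, 17): C(33, 16) = 1166803110. Paths through (9, 9): (paths (0, 0) → (9, 9)) × (paths (9, 9) → (16, 17)) = C(18, 9) · C(15, 7) = 48620 · 6435 = 312869700. Avoidance count = 1166803110 − 312869700 = 853933410.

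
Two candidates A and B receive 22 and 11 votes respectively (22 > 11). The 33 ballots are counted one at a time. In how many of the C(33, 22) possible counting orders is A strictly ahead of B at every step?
Strict-lead orderings = 64512240

Total orderings of the 33 votes with 22 for A: C(33, 22) = 193536720. By the Bertrand ballot formula (Cycle Lemma / reflection principle), the number of orderings in which A is strictly ahead of B throughout is (p − q)/(p + q) · C(p + q, p) = (22 − 11)/(22 + 11) · 193536720 = 64512240.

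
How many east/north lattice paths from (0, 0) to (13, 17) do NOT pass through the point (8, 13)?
Number of paths = 94120110

Total paths from (0, 0) to (13, 17): C(30, 13) = 119759850. Paths through (8, 13): (paths (0, 0) → (8, 13)) × (paths (8, 13) → (13, 17)) = C(21, 8) · C(9, 5) = 203490 · 126 = 25639740. Avoidance count = 119759850 − 25639740 = 94120110.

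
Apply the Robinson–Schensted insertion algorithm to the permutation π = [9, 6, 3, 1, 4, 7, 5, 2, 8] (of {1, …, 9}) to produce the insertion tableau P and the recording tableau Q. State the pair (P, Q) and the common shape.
P = [1, 2, 5, 8] / [3, 4] / [6, 7] / [9];  Q = [1, 5, 6, 9] / [2, 7] / [3, 8] / [4];  common shape = (4, 2, 2, 1)

Row-insert the values π_1, π_2, … into P one at a time, bumping the leftmost entry strictly greater than the inserted value down to the next row. The recording tableau Q records, in position (i, j), the step at which that cell was added to P.
  Insert 9 (step 1): P = [9];  Q = [1]
  Insert 6 (step 2): P = [6] / [9];  Q = [1] / [2]
  Insert 3 (step 3): P = [3] / [6] / [9];  Q = [1] / [2] / [3]
  Insert 1 (step 4): P = [1] / [3] / [6] / [9];  Q = [1] / [2] / [3] / [4]
  Insert 4 (step 5): P = [1, 4] / [3] / [6] / [9];  Q = [1, 5] / [2] / [3] / [4]
  Insert 7 (step 6): P = [1, 4, 7] / [3] / [6] / [9];  Q = [1, 5, 6] / [2] / [3] / [4]
  Insert 5 (step 7): P = [1, 4, 5] / [3, 7] / [6] / [9];  Q = [1, 5, 6] / [2, 7] / [3] / [4]
  Insert 2 (step 8): P = [1, 2, 5] / [3, 4] / [6, 7] / [9];  Q = [1, 5, 6] / [2, 7] / [3, 8] / [4]
  Insert 8 (step 9): P = [1, 2, 5, 8] / [3, 4] / [6, 7] / [9];  Q = [1, 5, 6, 9] / [2, 7] / [3, 8] / [4]
Final shape: (4, 2, 2, 1).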